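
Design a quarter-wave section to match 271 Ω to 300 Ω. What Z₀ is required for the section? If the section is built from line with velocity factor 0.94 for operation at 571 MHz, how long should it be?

Z_qwt = √(Z_0·R_L) = √(300 × 271) = √81300
λ = 0.94·c/f = 0.494 m, so l = λ/4 = 0.123 m

Z_qwt ≈ 285 Ω; length ≈ 12.3 cm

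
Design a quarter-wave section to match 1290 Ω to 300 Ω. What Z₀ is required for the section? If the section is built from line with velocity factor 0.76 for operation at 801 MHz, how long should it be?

Z_qwt = √(Z_0·R_L) = √(300 × 1290) = √387000
λ = 0.76·c/f = 0.285 m, so l = λ/4 = 0.0712 m

Z_qwt ≈ 622 Ω; length ≈ 7.12 cm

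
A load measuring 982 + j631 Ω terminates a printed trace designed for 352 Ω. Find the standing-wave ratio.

Γ = (Z_L − Z_0)/(Z_L + Z_0) = (630 + j631)/(1334 + j631)
|Γ| = 892/1480 = 0.604
VSWR = (1 + |Γ|)/(1 − |Γ|) = 1.6/0.396

VSWR ≈ 4.05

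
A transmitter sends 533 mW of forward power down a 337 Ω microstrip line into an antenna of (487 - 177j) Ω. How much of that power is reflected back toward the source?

|Γ| = |(150 − j177)/(824 − j177)| = 0.275
|Γ|² = 0.0758
P_refl = |Γ|²·P_inc = 40.4 mW, P_del = (1 − |Γ|²)·P_inc = 493 mW

P_reflected ≈ 40.4 mW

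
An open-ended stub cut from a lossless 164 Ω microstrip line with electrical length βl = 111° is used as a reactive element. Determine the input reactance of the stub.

X_in ≈ 63 Ω (inductive)

tan(βl) = -2.61
For an open-ended stub, Z_in = −jZ_0·cot(βl) = −jZ_0/tan(βl)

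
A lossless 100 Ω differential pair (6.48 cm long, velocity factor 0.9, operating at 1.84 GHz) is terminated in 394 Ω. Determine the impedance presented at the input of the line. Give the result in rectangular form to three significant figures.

Z_in ≈ 137 + j170 Ω

λ = v/f = 0.9·c / 1.84 GHz = 0.147 m
βl = 2π·l/λ = 2π × 0.442 = 159°
tan(βl) = tan(159°) = -0.384
Z_in = Z_0·(Z_L + jZ_0·tanβl)/(Z_0 + jZ_L·tanβl)
     = 100·(394 − j38.4)/(100 − j151)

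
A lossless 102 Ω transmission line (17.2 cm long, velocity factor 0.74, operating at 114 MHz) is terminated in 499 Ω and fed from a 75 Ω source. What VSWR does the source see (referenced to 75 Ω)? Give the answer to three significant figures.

VSWR ≈ 5.82

λ = v/f = 0.74·c / 114 MHz = 1.95 m
βl = 2π·l/λ = 2π × 0.0883 = 31.8°
tan(βl) = 0.62
Z_in = Z_0·(Z_L + jZ_0·tanβl)/(Z_0 + jZ_L·tanβl) = 67.7 − j142 Ω
Γ_s = (Z_in − Z_s)/(Z_in + Z_s) = (-7.27 − j142)/(143 − j142), |Γ_s| = 0.707
VSWR = (1 + |Γ_s|)/(1 − |Γ_s|)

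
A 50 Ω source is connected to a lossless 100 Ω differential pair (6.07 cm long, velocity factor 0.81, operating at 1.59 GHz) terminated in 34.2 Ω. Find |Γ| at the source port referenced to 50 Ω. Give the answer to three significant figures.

|Γ| ≈ 0.528

λ = v/f = 0.81·c / 1.59 GHz = 0.153 m
βl = 2π·l/λ = 2π × 0.397 = 143°
tan(βl) = -0.754
Z_in = Z_0·(Z_L + jZ_0·tanβl)/(Z_0 + jZ_L·tanβl) = 50.3 − j62.4 Ω
Γ_s = (Z_in − Z_s)/(Z_in + Z_s) = (0.3 − j62.4)/(100 − j62.4), |Γ_s| = 0.528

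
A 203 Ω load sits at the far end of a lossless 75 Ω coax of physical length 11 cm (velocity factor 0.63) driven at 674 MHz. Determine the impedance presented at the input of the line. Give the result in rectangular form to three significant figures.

Z_in ≈ 58.3 + j66.5 Ω

λ = v/f = 0.63·c / 674 MHz = 0.28 m
βl = 2π·l/λ = 2π × 0.392 = 141°
tan(βl) = tan(141°) = -0.803
Z_in = Z_0·(Z_L + jZ_0·tanβl)/(Z_0 + jZ_L·tanβl)
     = 75·(203 − j60.3)/(75 − j163)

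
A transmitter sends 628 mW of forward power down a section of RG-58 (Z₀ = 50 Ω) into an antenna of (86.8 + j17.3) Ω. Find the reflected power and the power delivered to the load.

|Γ| = |(36.8 + j17.3)/(136.8 + j17.3)| = 0.295
|Γ|² = 0.087
P_refl = |Γ|²·P_inc = 54.6 mW, P_del = (1 − |Γ|²)·P_inc = 573 mW

P_reflected ≈ 54.6 mW; P_delivered ≈ 573 mW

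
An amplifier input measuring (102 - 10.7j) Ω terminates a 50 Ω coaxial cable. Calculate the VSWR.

Γ = (Z_L − Z_0)/(Z_L + Z_0) = (52 − j10.7)/(152 − j10.7)
|Γ| = 53.1/152 = 0.348
VSWR = (1 + |Γ|)/(1 − |Γ|) = 1.35/0.652

VSWR ≈ 2.07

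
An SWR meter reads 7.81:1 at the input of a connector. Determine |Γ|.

|Γ| ≈ 0.773

|Γ| = (S − 1)/(S + 1) = (7.81 − 1)/(7.81 + 1) = 6.81/8.81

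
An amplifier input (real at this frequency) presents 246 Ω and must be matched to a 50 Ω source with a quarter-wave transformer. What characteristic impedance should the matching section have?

Z_qwt ≈ 111 Ω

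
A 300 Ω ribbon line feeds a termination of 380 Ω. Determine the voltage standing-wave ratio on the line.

VSWR ≈ 1.27

Γ = (380 − 300)/(380 + 300) = 0.118
VSWR = (1 + 0.118)/(1 − 0.118)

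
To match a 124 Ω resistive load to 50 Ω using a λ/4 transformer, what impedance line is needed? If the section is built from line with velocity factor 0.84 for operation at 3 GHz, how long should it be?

Z_qwt ≈ 78.7 Ω; length ≈ 2.1 cm

Z_qwt = √(Z_0·R_L) = √(50 × 124) = √6200
λ = 0.84·c/f = 0.084 m, so l = λ/4 = 0.021 m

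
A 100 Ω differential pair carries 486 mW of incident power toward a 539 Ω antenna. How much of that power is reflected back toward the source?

Γ = (539 − 100)/(539 + 100) = 0.687
|Γ|² = 0.472
P_refl = |Γ|²·P_inc = 229 mW, P_del = (1 − |Γ|²)·P_inc = 257 mW

P_reflected ≈ 229 mW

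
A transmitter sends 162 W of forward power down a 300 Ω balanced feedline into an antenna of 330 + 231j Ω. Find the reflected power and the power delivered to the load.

|Γ| = |(30 + j231)/(630 + j231)| = 0.347
|Γ|² = 0.121
P_refl = |Γ|²·P_inc = 19.5 W, P_del = (1 − |Γ|²)·P_inc = 142 W

P_reflected ≈ 19.5 W; P_delivered ≈ 142 W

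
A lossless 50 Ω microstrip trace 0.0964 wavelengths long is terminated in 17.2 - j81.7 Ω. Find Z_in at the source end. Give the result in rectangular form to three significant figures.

Z_in ≈ 5.53 − j22.7 Ω

βl = 2π × 0.0964 = 34.7°
tan(βl) = tan(34.7°) = 0.693
Z_in = Z_0·(Z_L + jZ_0·tanβl)/(Z_0 + jZ_L·tanβl)
     = 50·(17.2 − j47.1)/(107 + j11.9)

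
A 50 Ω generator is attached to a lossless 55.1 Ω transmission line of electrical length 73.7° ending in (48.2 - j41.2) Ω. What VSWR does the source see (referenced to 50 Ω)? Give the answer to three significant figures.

tan(βl) = 3.42
Z_in = Z_0·(Z_L + jZ_0·tanβl)/(Z_0 + jZ_L·tanβl) = 28.3 + j17.6 Ω
Γ_s = (Z_in − Z_s)/(Z_in + Z_s) = (-21.7 + j17.6)/(78.3 + j17.6), |Γ_s| = 0.348
VSWR = (1 + |Γ_s|)/(1 − |Γ_s|)

VSWR ≈ 2.07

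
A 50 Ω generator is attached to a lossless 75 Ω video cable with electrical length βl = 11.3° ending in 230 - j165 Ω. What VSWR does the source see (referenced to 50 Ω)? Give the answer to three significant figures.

VSWR ≈ 6.67

tan(βl) = 0.2
Z_in = Z_0·(Z_L + jZ_0·tanβl)/(Z_0 + jZ_L·tanβl) = 97.7 − j146 Ω
Γ_s = (Z_in − Z_s)/(Z_in + Z_s) = (47.7 − j146)/(148 − j146), |Γ_s| = 0.739
VSWR = (1 + |Γ_s|)/(1 − |Γ_s|)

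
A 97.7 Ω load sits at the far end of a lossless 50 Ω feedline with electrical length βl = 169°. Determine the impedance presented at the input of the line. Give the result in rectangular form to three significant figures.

Z_in ≈ 88.6 + j23.9 Ω

tan(βl) = tan(169°) = -0.194
Z_in = Z_0·(Z_L + jZ_0·tanβl)/(Z_0 + jZ_L·tanβl)
     = 50·(97.7 − j9.72)/(50 − j19)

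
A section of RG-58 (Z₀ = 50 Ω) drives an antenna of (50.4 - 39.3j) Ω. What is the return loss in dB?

RL ≈ 8.77 dB

Γ = (0.4 − j39.3)/(100.4 − j39.3), |Γ| = 0.365
RL = −20·log₁₀|Γ| = −20·log₁₀(0.365)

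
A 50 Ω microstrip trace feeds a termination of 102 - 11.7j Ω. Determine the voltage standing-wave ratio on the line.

VSWR ≈ 2.08

Γ = (Z_L − Z_0)/(Z_L + Z_0) = (52 − j11.7)/(152 − j11.7)
|Γ| = 53.3/152 = 0.35
VSWR = (1 + |Γ|)/(1 − |Γ|) = 1.35/0.65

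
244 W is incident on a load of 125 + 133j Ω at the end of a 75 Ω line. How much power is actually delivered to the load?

P_delivered ≈ 159 W

|Γ| = |(50 + j133)/(200 + j133)| = 0.592
|Γ|² = 0.35
P_refl = |Γ|²·P_inc = 85.4 W, P_del = (1 − |Γ|²)·P_inc = 159 W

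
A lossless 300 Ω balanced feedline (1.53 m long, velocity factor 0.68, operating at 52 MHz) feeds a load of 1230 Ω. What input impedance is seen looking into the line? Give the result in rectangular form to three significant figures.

λ = v/f = 0.68·c / 52 MHz = 3.92 m
βl = 2π·l/λ = 2π × 0.39 = 140°
tan(βl) = tan(140°) = -0.827
Z_in = Z_0·(Z_L + jZ_0·tanβl)/(Z_0 + jZ_L·tanβl)
     = 300·(1230 − j248)/(300 − j1020)

Z_in ≈ 166 + j314 Ω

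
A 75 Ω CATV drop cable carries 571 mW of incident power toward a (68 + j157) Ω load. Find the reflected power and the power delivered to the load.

P_reflected ≈ 313 mW; P_delivered ≈ 258 mW

|Γ| = |(-7 + j157)/(143 + j157)| = 0.74
|Γ|² = 0.548
P_refl = |Γ|²·P_inc = 313 mW, P_del = (1 − |Γ|²)·P_inc = 258 mW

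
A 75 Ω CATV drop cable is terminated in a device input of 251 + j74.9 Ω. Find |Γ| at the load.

Γ = (Z_L − Z_0)/(Z_L + Z_0) = (176 + j74.9)/(326 + j74.9)
|Γ| = 191/334

|Γ| ≈ 0.572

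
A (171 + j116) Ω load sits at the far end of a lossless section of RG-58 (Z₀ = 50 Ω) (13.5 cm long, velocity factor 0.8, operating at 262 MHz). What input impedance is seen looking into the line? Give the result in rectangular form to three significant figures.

Z_in ≈ 18.9 − j46.3 Ω

λ = v/f = 0.8·c / 262 MHz = 0.916 m
βl = 2π·l/λ = 2π × 0.147 = 53.1°
tan(βl) = tan(53.1°) = 1.33
Z_in = Z_0·(Z_L + jZ_0·tanβl)/(Z_0 + jZ_L·tanβl)
     = 50·(171 + j182)/(-104 + j227)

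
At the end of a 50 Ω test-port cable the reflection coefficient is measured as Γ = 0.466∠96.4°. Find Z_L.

Z_L ≈ 29.6 + j35.1 Ω

Z_L = Z_0·(1 + Γ)/(1 − Γ) = 50·(0.948 + j0.463)/(1.05 − j0.463)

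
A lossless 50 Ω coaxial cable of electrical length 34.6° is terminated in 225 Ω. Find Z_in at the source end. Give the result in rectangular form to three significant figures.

Z_in ≈ 31.2 − j62.4 Ω

tan(βl) = tan(34.6°) = 0.69
Z_in = Z_0·(Z_L + jZ_0·tanβl)/(Z_0 + jZ_L·tanβl)
     = 50·(225 + j34.5)/(50 + j155)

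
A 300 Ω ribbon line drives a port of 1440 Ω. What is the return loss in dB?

Γ = (1440 − 300)/(1440 + 300) = 0.655
RL = −20·log₁₀|Γ| = −20·log₁₀(0.655)

RL ≈ 3.67 dB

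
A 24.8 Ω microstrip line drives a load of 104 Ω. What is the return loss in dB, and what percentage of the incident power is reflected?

RL ≈ 4.22 dB; 37.8% of incident power reflected

Γ = (104 − 24.8)/(104 + 24.8) = 0.615
RL = −20·log₁₀(0.615) = 4.22 dB
P_refl/P_inc = |Γ|² = 0.378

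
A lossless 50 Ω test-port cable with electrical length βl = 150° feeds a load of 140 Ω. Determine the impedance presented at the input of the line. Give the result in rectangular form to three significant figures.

Z_in ≈ 51.7 + j54.6 Ω

tan(βl) = tan(150°) = -0.577
Z_in = Z_0·(Z_L + jZ_0·tanβl)/(Z_0 + jZ_L·tanβl)
     = 50·(140 − j28.9)/(50 − j80.8)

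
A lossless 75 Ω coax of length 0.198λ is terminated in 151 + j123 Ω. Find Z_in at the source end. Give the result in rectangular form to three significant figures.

βl = 2π × 0.198 = 71.3°
tan(βl) = tan(71.3°) = 2.95
Z_in = Z_0·(Z_L + jZ_0·tanβl)/(Z_0 + jZ_L·tanβl)
     = 75·(151 + j344)/(-288 + j446)

Z_in ≈ 29.3 − j44.3 Ω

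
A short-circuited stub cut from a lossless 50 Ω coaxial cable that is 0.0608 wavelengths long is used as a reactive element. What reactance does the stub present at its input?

X_in ≈ 20.1 Ω (inductive)

βl = 2π × 0.0608 = 21.9°
tan(βl) = 0.402
For a short-circuited stub, Z_in = jZ_0·tan(βl)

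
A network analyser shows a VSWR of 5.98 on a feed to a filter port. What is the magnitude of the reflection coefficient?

|Γ| ≈ 0.713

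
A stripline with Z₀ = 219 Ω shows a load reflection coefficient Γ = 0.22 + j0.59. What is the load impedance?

Z_L = Z_0·(1 + Γ)/(1 − Γ) = 219·(1.22 + j0.59)/(0.78 − j0.59)

Z_L ≈ 138 + j270 Ω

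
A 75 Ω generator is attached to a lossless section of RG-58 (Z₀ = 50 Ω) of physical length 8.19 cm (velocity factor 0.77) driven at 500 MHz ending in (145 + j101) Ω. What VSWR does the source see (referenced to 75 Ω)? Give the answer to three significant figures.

λ = v/f = 0.77·c / 500 MHz = 0.462 m
βl = 2π·l/λ = 2π × 0.177 = 63.8°
tan(βl) = 2.03
Z_in = Z_0·(Z_L + jZ_0·tanβl)/(Z_0 + jZ_L·tanβl) = 16.8 − j33.4 Ω
Γ_s = (Z_in − Z_s)/(Z_in + Z_s) = (-58.2 − j33.4)/(91.8 − j33.4), |Γ_s| = 0.688
VSWR = (1 + |Γ_s|)/(1 − |Γ_s|)

VSWR ≈ 5.4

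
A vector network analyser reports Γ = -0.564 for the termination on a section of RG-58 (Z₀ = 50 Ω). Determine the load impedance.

Z_L = Z_0·(1 + Γ)/(1 − Γ) = 50·(0.436)/(1.56)

Z_L ≈ 13.9 Ω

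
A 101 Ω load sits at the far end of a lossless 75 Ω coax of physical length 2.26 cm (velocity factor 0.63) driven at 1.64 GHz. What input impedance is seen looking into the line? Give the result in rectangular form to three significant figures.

Z_in ≈ 58.6 − j11.1 Ω

λ = v/f = 0.63·c / 1.64 GHz = 0.115 m
βl = 2π·l/λ = 2π × 0.196 = 70.6°
tan(βl) = tan(70.6°) = 2.84
Z_in = Z_0·(Z_L + jZ_0·tanβl)/(Z_0 + jZ_L·tanβl)
     = 75·(101 + j213)/(75 + j287)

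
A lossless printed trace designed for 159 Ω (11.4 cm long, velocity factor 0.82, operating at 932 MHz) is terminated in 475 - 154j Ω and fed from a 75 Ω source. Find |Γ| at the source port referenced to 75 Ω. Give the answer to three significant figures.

λ = v/f = 0.82·c / 932 MHz = 0.264 m
βl = 2π·l/λ = 2π × 0.432 = 155°
tan(βl) = -0.456
Z_in = Z_0·(Z_L + jZ_0·tanβl)/(Z_0 + jZ_L·tanβl) = 265 + j240 Ω
Γ_s = (Z_in − Z_s)/(Z_in + Z_s) = (190 + j240)/(340 + j240), |Γ_s| = 0.736

|Γ| ≈ 0.736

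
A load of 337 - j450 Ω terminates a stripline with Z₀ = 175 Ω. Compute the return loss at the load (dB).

RL ≈ 3.08 dB

Γ = (162 − j450)/(512 − j450), |Γ| = 0.702
RL = −20·log₁₀|Γ| = −20·log₁₀(0.702)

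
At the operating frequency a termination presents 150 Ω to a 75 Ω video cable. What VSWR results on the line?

Γ = (150 − 75)/(150 + 75) = 0.333
VSWR = (1 + 0.333)/(1 − 0.333)

VSWR ≈ 2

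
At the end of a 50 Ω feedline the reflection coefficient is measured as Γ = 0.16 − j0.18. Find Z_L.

Z_L = Z_0·(1 + Γ)/(1 − Γ) = 50·(1.16 − j0.18)/(0.84 + j0.18)

Z_L ≈ 63.8 − j24.4 Ω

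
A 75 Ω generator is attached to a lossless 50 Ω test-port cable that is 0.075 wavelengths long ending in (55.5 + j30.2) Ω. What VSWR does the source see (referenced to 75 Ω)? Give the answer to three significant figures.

βl = 2π × 0.075 = 27°
tan(βl) = 0.51
Z_in = Z_0·(Z_L + jZ_0·tanβl)/(Z_0 + jZ_L·tanβl) = 87.5 + j8.95 Ω
Γ_s = (Z_in − Z_s)/(Z_in + Z_s) = (12.5 + j8.95)/(162 + j8.95), |Γ_s| = 0.0944
VSWR = (1 + |Γ_s|)/(1 − |Γ_s|)

VSWR ≈ 1.21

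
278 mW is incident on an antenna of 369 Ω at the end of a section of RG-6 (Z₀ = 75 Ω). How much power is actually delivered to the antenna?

Γ = (369 − 75)/(369 + 75) = 0.662
|Γ|² = 0.438
P_refl = |Γ|²·P_inc = 122 mW, P_del = (1 − |Γ|²)·P_inc = 156 mW

P_delivered ≈ 156 mW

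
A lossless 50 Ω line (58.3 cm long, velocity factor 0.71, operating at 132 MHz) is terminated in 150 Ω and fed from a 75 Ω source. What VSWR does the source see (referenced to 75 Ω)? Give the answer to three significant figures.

λ = v/f = 0.71·c / 132 MHz = 1.61 m
βl = 2π·l/λ = 2π × 0.361 = 130°
tan(βl) = -1.19
Z_in = Z_0·(Z_L + jZ_0·tanβl)/(Z_0 + jZ_L·tanβl) = 26.4 + j34.7 Ω
Γ_s = (Z_in − Z_s)/(Z_in + Z_s) = (-48.6 + j34.7)/(101 + j34.7), |Γ_s| = 0.557
VSWR = (1 + |Γ_s|)/(1 − |Γ_s|)

VSWR ≈ 3.52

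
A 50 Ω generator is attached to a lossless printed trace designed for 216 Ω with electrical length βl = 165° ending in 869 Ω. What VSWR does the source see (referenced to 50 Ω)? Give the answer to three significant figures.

tan(βl) = -0.268
Z_in = Z_0·(Z_L + jZ_0·tanβl)/(Z_0 + jZ_L·tanβl) = 431 + j407 Ω
Γ_s = (Z_in − Z_s)/(Z_in + Z_s) = (381 + j407)/(481 + j407), |Γ_s| = 0.885
VSWR = (1 + |Γ_s|)/(1 − |Γ_s|)

VSWR ≈ 16.3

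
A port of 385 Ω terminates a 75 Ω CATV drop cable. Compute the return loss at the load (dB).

Γ = (385 − 75)/(385 + 75) = 0.674
RL = −20·log₁₀|Γ| = −20·log₁₀(0.674)

RL ≈ 3.43 dB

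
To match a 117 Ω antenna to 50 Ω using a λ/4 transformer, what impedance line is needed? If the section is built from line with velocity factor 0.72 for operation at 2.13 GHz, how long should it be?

Z_qwt ≈ 76.5 Ω; length ≈ 2.54 cm

Z_qwt = √(Z_0·R_L) = √(50 × 117) = √5850
λ = 0.72·c/f = 0.101 m, so l = λ/4 = 0.0254 m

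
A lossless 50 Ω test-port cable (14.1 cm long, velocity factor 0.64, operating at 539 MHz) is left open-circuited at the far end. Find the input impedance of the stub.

Z_in ≈ +j65.2 Ω

λ = v/f = 0.64·c / 539 MHz = 0.356 m
βl = 2π·l/λ = 2π × 0.396 = 142°
tan(βl) = -0.767
For an open-circuited stub, Z_in = −jZ_0·cot(βl) = −jZ_0/tan(βl)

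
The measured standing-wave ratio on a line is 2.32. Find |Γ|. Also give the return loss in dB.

|Γ| = (S − 1)/(S + 1) = (2.32 − 1)/(2.32 + 1) = 1.32/3.32
RL = −20·log₁₀|Γ| = −20·log₁₀(0.398)

|Γ| ≈ 0.398; return loss ≈ 8.01 dB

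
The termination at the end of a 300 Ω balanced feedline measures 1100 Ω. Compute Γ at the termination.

Γ = (Z_L − Z_0)/(Z_L + Z_0) = (1100 − 300)/(1100 + 300) = 800/1400

Γ = 0.571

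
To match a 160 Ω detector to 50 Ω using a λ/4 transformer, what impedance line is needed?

Z_qwt ≈ 89.4 Ω

Z_qwt = √(Z_0·R_L) = √(50 × 160) = √8000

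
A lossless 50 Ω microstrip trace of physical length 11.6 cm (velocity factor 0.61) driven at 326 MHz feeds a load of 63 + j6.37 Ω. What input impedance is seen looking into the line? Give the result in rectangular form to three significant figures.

λ = v/f = 0.61·c / 326 MHz = 0.561 m
βl = 2π·l/λ = 2π × 0.207 = 74.4°
tan(βl) = tan(74.4°) = 3.58
Z_in = Z_0·(Z_L + jZ_0·tanβl)/(Z_0 + jZ_L·tanβl)
     = 50·(63 + j185)/(27.2 + j226)

Z_in ≈ 42.2 − j8.88 Ω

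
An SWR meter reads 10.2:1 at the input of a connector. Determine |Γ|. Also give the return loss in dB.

|Γ| = (S − 1)/(S + 1) = (10.2 − 1)/(10.2 + 1) = 9.2/11.2
RL = −20·log₁₀|Γ| = −20·log₁₀(0.821)

|Γ| ≈ 0.821; return loss ≈ 1.71 dB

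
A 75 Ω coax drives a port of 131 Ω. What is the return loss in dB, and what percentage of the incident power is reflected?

Γ = (131 − 75)/(131 + 75) = 0.272
RL = −20·log₁₀(0.272) = 11.3 dB
P_refl/P_inc = |Γ|² = 0.0739

RL ≈ 11.3 dB; 7.39% of incident power reflected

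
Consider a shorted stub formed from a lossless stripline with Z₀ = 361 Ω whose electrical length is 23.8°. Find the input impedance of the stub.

tan(βl) = 0.441
For a shorted stub, Z_in = jZ_0·tan(βl)

Z_in ≈ +j159 Ω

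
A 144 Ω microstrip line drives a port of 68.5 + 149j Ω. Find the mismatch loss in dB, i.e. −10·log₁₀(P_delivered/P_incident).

mismatch loss ≈ 2.32 dB

Γ = (-75.5 + j149)/(212.5 + j149), |Γ| = 0.644
|Γ|² = 0.414, so P_del/P_inc = 1 − |Γ|² = 0.586
ML = −10·log₁₀(1 − |Γ|²)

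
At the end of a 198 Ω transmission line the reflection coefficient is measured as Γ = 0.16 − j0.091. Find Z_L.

Z_L = Z_0·(1 + Γ)/(1 − Γ) = 198·(1.16 − j0.091)/(0.84 + j0.091)

Z_L ≈ 268 − j50.5 Ω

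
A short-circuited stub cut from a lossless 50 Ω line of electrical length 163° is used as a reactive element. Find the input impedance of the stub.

Z_in ≈ −j15.3 Ω

tan(βl) = -0.306
For a short-circuited stub, Z_in = jZ_0·tan(βl)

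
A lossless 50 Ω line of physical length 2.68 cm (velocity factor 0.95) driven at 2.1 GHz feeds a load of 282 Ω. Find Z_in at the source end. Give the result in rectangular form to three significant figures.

Z_in ≈ 9.87 − j16.5 Ω

λ = v/f = 0.95·c / 2.1 GHz = 0.136 m
βl = 2π·l/λ = 2π × 0.197 = 71.1°
tan(βl) = tan(71.1°) = 2.92
Z_in = Z_0·(Z_L + jZ_0·tanβl)/(Z_0 + jZ_L·tanβl)
     = 50·(282 + j146)/(50 + j823)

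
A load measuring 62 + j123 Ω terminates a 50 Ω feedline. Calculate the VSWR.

VSWR ≈ 6.78

Γ = (Z_L − Z_0)/(Z_L + Z_0) = (12 + j123)/(112 + j123)
|Γ| = 124/166 = 0.743
VSWR = (1 + |Γ|)/(1 − |Γ|) = 1.74/0.257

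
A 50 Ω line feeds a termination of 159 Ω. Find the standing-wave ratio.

VSWR ≈ 3.18

For a purely resistive load, VSWR = R_L/Z_0 or Z_0/R_L (whichever > 1) = 159/50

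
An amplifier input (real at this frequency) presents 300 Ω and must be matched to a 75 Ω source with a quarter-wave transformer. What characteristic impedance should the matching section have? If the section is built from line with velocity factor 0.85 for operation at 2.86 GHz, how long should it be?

Z_qwt = √(Z_0·R_L) = √(75 × 300) = √22500
λ = 0.85·c/f = 0.0892 m, so l = λ/4 = 0.0223 m

Z_qwt ≈ 150 Ω; length ≈ 2.23 cm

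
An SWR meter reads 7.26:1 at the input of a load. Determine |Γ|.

|Γ| ≈ 0.758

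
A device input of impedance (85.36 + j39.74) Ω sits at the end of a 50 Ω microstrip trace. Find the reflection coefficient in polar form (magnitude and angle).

Γ = (Z_L − Z_0)/(Z_L + Z_0) = (35.36 + j39.74)/(135.4 + j39.74)
|Γ| = 53.2/141 = 0.377

Γ ≈ 0.377 ∠ 32°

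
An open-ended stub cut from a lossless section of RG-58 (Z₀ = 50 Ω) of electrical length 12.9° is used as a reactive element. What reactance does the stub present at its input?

tan(βl) = 0.229
For an open-ended stub, Z_in = −jZ_0·cot(βl) = −jZ_0/tan(βl)

X_in ≈ -218 Ω (capacitive)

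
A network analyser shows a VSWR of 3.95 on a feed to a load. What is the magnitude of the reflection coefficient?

|Γ| = (S − 1)/(S + 1) = (3.95 − 1)/(3.95 + 1) = 2.95/4.95

|Γ| ≈ 0.596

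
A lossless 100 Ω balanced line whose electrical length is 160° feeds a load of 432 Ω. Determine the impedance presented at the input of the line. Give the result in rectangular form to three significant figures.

tan(βl) = tan(160°) = -0.364
Z_in = Z_0·(Z_L + jZ_0·tanβl)/(Z_0 + jZ_L·tanβl)
     = 100·(432 − j36.4)/(100 − j157)

Z_in ≈ 141 + j185 Ω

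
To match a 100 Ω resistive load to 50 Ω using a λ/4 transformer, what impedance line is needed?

Z_qwt ≈ 70.7 Ω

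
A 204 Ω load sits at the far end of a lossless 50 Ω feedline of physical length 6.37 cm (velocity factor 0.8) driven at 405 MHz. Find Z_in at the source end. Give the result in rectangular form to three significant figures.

Z_in ≈ 28.7 − j53.6 Ω

λ = v/f = 0.8·c / 405 MHz = 0.593 m
βl = 2π·l/λ = 2π × 0.107 = 38.7°
tan(βl) = tan(38.7°) = 0.801
Z_in = Z_0·(Z_L + jZ_0·tanβl)/(Z_0 + jZ_L·tanβl)
     = 50·(204 + j40.1)/(50 + j163)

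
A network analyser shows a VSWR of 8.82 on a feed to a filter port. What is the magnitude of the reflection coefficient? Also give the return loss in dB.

|Γ| = (S − 1)/(S + 1) = (8.82 − 1)/(8.82 + 1) = 7.82/9.82
RL = −20·log₁₀|Γ| = −20·log₁₀(0.796)

|Γ| ≈ 0.796; return loss ≈ 1.98 dB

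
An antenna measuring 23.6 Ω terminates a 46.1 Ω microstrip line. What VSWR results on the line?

VSWR ≈ 1.95

Γ = (23.6 − 46.1)/(23.6 + 46.1) = -0.323
VSWR = (1 + 0.323)/(1 − 0.323)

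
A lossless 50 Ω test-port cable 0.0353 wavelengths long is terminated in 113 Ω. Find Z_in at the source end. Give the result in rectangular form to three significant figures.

βl = 2π × 0.0353 = 12.7°
tan(βl) = tan(12.7°) = 0.226
Z_in = Z_0·(Z_L + jZ_0·tanβl)/(Z_0 + jZ_L·tanβl)
     = 50·(113 + j11.3)/(50 + j25.5)

Z_in ≈ 94.3 − j36.8 Ω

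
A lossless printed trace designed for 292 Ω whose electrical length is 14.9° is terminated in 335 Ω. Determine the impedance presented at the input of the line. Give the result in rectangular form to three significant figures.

Z_in ≈ 328 − j22.5 Ω

tan(βl) = tan(14.9°) = 0.266
Z_in = Z_0·(Z_L + jZ_0·tanβl)/(Z_0 + jZ_L·tanβl)
     = 292·(335 + j77.7)/(292 + j89.1)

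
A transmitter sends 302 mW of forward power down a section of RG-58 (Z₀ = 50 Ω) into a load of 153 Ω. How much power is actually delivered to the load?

Γ = (153 − 50)/(153 + 50) = 0.507
|Γ|² = 0.257
P_refl = |Γ|²·P_inc = 77.7 mW, P_del = (1 − |Γ|²)·P_inc = 224 mW

P_delivered ≈ 224 mW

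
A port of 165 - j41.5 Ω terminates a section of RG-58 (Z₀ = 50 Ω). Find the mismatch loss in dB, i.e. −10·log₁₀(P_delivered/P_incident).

mismatch loss ≈ 1.62 dB

Γ = (115 − j41.5)/(215 − j41.5), |Γ| = 0.558
|Γ|² = 0.312, so P_del/P_inc = 1 − |Γ|² = 0.688
ML = −10·log₁₀(1 − |Γ|²)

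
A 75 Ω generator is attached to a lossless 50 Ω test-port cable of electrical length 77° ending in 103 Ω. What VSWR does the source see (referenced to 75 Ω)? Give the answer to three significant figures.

VSWR ≈ 3.02

tan(βl) = 4.33
Z_in = Z_0·(Z_L + jZ_0·tanβl)/(Z_0 + jZ_L·tanβl) = 25.2 − j8.71 Ω
Γ_s = (Z_in − Z_s)/(Z_in + Z_s) = (-49.8 − j8.71)/(100 − j8.71), |Γ_s| = 0.502
VSWR = (1 + |Γ_s|)/(1 − |Γ_s|)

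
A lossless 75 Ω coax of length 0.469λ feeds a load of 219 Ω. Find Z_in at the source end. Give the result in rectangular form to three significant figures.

βl = 2π × 0.469 = 169°
tan(βl) = tan(169°) = -0.197
Z_in = Z_0·(Z_L + jZ_0·tanβl)/(Z_0 + jZ_L·tanβl)
     = 75·(219 − j14.8)/(75 − j43.2)

Z_in ≈ 171 + j83.6 Ω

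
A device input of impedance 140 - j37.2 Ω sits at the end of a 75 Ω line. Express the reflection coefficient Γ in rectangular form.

Γ ≈ 0.323 − j0.117

Γ = (Z_L − Z_0)/(Z_L + Z_0) = (65 − j37.2)/(215 − j37.2)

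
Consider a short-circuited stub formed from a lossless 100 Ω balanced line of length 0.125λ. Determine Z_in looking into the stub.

βl = 2π × 0.125 = 45°
tan(βl) = 1
For a short-circuited stub, Z_in = jZ_0·tan(βl)

Z_in ≈ +j100 Ω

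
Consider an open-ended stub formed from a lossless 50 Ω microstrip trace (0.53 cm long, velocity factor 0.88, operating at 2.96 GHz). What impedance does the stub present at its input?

Z_in ≈ −j128 Ω

λ = v/f = 0.88·c / 2.96 GHz = 0.0892 m
βl = 2π·l/λ = 2π × 0.0594 = 21.4°
tan(βl) = 0.392
For an open-ended stub, Z_in = −jZ_0·cot(βl) = −jZ_0/tan(βl)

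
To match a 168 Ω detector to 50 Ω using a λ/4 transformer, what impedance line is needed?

Z_qwt = √(Z_0·R_L) = √(50 × 168) = √8400

Z_qwt ≈ 91.7 Ω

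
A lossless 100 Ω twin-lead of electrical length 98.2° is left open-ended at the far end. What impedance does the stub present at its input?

tan(βl) = -6.94
For an open-ended stub, Z_in = −jZ_0·cot(βl) = −jZ_0/tan(βl)

Z_in ≈ +j14.4 Ω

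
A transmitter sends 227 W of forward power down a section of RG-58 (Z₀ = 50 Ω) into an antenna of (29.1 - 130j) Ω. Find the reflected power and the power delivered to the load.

|Γ| = |(-20.9 − j130)/(79.1 − j130)| = 0.865
|Γ|² = 0.749
P_refl = |Γ|²·P_inc = 170 W, P_del = (1 − |Γ|²)·P_inc = 57.1 W

P_reflected ≈ 170 W; P_delivered ≈ 57.1 W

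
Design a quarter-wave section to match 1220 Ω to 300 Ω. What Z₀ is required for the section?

Z_qwt = √(Z_0·R_L) = √(300 × 1220) = √366000

Z_qwt ≈ 605 Ω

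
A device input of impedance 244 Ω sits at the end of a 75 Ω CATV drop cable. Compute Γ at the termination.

Γ = 0.53

Γ = (Z_L − Z_0)/(Z_L + Z_0) = (244 − 75)/(244 + 75) = 169/319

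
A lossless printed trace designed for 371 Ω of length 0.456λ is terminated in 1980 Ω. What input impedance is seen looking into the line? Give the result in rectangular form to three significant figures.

βl = 2π × 0.456 = 164°
tan(βl) = tan(164°) = -0.284
Z_in = Z_0·(Z_L + jZ_0·tanβl)/(Z_0 + jZ_L·tanβl)
     = 371·(1980 − j105)/(371 − j562)

Z_in ≈ 650 + j879 Ω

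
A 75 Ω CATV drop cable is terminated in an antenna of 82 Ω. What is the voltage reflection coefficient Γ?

Γ = (Z_L − Z_0)/(Z_L + Z_0) = (82 − 75)/(82 + 75) = 7/157

Γ = 0.0446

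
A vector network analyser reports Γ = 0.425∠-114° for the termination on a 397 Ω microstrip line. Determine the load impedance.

Z_L = Z_0·(1 + Γ)/(1 − Γ) = 397·(0.827 − j0.388)/(1.17 + j0.388)

Z_L ≈ 213 − j202 Ω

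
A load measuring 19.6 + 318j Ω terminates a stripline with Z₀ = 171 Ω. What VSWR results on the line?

VSWR ≈ 39

Γ = (Z_L − Z_0)/(Z_L + Z_0) = (-151.4 + j318)/(190.6 + j318)
|Γ| = 352/371 = 0.95
VSWR = (1 + |Γ|)/(1 − |Γ|) = 1.95/0.05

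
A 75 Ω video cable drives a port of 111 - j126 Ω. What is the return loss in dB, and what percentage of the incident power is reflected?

Γ = (36 − j126)/(186 − j126), |Γ| = 0.583
RL = −20·log₁₀(0.583) = 4.68 dB
P_refl/P_inc = |Γ|² = 0.34

RL ≈ 4.68 dB; 34% of incident power reflected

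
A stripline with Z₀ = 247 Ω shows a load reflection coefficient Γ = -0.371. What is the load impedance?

Z_L = Z_0·(1 + Γ)/(1 − Γ) = 247·(0.629)/(1.37)

Z_L ≈ 113 Ω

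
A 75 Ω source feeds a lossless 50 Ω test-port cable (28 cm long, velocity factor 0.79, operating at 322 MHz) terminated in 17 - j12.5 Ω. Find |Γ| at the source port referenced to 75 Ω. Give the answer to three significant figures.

|Γ| ≈ 0.482

λ = v/f = 0.79·c / 322 MHz = 0.736 m
βl = 2π·l/λ = 2π × 0.38 = 137°
tan(βl) = -0.934
Z_in = Z_0·(Z_L + jZ_0·tanβl)/(Z_0 + jZ_L·tanβl) = 46.2 − j58.1 Ω
Γ_s = (Z_in − Z_s)/(Z_in + Z_s) = (-28.8 − j58.1)/(121 − j58.1), |Γ_s| = 0.482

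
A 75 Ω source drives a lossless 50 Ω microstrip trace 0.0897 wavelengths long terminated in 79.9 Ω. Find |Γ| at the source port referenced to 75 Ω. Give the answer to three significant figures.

|Γ| ≈ 0.236

βl = 2π × 0.0897 = 32.3°
tan(βl) = 0.632
Z_in = Z_0·(Z_L + jZ_0·tanβl)/(Z_0 + jZ_L·tanβl) = 55.4 − j24.3 Ω
Γ_s = (Z_in − Z_s)/(Z_in + Z_s) = (-19.6 − j24.3)/(130 − j24.3), |Γ_s| = 0.236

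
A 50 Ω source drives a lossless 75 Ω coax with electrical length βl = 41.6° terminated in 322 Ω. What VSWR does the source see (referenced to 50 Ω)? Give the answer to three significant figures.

VSWR ≈ 4.9

tan(βl) = 0.888
Z_in = Z_0·(Z_L + jZ_0·tanβl)/(Z_0 + jZ_L·tanβl) = 37.1 − j74.7 Ω
Γ_s = (Z_in − Z_s)/(Z_in + Z_s) = (-12.9 − j74.7)/(87.1 − j74.7), |Γ_s| = 0.661
VSWR = (1 + |Γ_s|)/(1 − |Γ_s|)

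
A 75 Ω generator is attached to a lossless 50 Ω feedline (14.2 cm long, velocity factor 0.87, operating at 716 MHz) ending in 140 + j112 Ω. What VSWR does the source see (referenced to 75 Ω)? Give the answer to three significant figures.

VSWR ≈ 5.52

λ = v/f = 0.87·c / 716 MHz = 0.365 m
βl = 2π·l/λ = 2π × 0.39 = 140°
tan(βl) = -0.832
Z_in = Z_0·(Z_L + jZ_0·tanβl)/(Z_0 + jZ_L·tanβl) = 17.4 + j38.7 Ω
Γ_s = (Z_in − Z_s)/(Z_in + Z_s) = (-57.6 + j38.7)/(92.4 + j38.7), |Γ_s| = 0.693
VSWR = (1 + |Γ_s|)/(1 − |Γ_s|)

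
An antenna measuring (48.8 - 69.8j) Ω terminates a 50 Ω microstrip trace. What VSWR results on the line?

Γ = (Z_L − Z_0)/(Z_L + Z_0) = (-1.2 − j69.8)/(98.8 − j69.8)
|Γ| = 69.8/121 = 0.577
VSWR = (1 + |Γ|)/(1 − |Γ|) = 1.58/0.423

VSWR ≈ 3.73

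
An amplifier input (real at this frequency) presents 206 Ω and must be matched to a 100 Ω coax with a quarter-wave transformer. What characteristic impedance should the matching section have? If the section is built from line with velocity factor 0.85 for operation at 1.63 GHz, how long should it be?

Z_qwt = √(Z_0·R_L) = √(100 × 206) = √20600
λ = 0.85·c/f = 0.156 m, so l = λ/4 = 0.0391 m

Z_qwt ≈ 144 Ω; length ≈ 3.91 cm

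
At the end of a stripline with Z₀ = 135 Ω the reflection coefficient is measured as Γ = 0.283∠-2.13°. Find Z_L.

Z_L ≈ 241 − j5.52 Ω

Z_L = Z_0·(1 + Γ)/(1 − Γ) = 135·(1.28 − j0.0105)/(0.717 + j0.0105)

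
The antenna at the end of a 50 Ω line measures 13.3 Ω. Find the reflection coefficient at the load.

Γ = (Z_L − Z_0)/(Z_L + Z_0) = (13.3 − 50)/(13.3 + 50) = -36.7/63.3

Γ = -0.58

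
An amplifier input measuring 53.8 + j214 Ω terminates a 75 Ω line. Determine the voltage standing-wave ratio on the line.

VSWR ≈ 13.4

Γ = (Z_L − Z_0)/(Z_L + Z_0) = (-21.2 + j214)/(128.8 + j214)
|Γ| = 215/250 = 0.861
VSWR = (1 + |Γ|)/(1 − |Γ|) = 1.86/0.139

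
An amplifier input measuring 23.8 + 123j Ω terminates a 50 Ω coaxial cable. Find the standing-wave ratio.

VSWR ≈ 15.2

Γ = (Z_L − Z_0)/(Z_L + Z_0) = (-26.2 + j123)/(73.8 + j123)
|Γ| = 126/143 = 0.877
VSWR = (1 + |Γ|)/(1 − |Γ|) = 1.88/0.123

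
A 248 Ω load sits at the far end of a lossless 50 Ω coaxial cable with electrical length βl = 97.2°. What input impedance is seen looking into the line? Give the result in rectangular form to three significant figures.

Z_in ≈ 10.2 + j6.06 Ω

tan(βl) = tan(97.2°) = -7.92
Z_in = Z_0·(Z_L + jZ_0·tanβl)/(Z_0 + jZ_L·tanβl)
     = 50·(248 − j396)/(50 − j1960)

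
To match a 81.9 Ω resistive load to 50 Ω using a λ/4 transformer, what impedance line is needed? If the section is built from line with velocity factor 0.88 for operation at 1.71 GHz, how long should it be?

Z_qwt ≈ 64 Ω; length ≈ 3.86 cm

Z_qwt = √(Z_0·R_L) = √(50 × 81.9) = √4095
λ = 0.88·c/f = 0.154 m, so l = λ/4 = 0.0386 m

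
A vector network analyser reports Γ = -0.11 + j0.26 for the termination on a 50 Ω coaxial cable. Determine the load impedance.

Z_L = Z_0·(1 + Γ)/(1 − Γ) = 50·(0.89 + j0.26)/(1.11 − j0.26)

Z_L ≈ 35.4 + j20 Ω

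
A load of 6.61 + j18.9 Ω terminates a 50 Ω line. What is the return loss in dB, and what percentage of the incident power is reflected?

RL ≈ 2.01 dB; 62.9% of incident power reflected

Γ = (-43.39 + j18.9)/(56.61 + j18.9), |Γ| = 0.793
RL = −20·log₁₀(0.793) = 2.01 dB
P_refl/P_inc = |Γ|² = 0.629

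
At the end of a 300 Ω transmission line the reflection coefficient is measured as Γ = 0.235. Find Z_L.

Z_L ≈ 484 Ω

Z_L = Z_0·(1 + Γ)/(1 − Γ) = 300·(1.23)/(0.765)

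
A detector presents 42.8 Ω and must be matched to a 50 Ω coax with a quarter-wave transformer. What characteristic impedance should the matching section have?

Z_qwt ≈ 46.3 Ω

Z_qwt = √(Z_0·R_L) = √(50 × 42.8) = √2140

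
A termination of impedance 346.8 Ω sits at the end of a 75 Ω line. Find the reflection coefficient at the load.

Γ = 0.644

Γ = (Z_L − Z_0)/(Z_L + Z_0) = (346.8 − 75)/(346.8 + 75) = 271.8/421.8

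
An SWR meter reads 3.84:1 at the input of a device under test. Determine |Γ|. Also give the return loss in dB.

|Γ| = (S − 1)/(S + 1) = (3.84 − 1)/(3.84 + 1) = 2.84/4.84
RL = −20·log₁₀|Γ| = −20·log₁₀(0.587)

|Γ| ≈ 0.587; return loss ≈ 4.63 dB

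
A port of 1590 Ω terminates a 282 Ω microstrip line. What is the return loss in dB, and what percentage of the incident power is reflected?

RL ≈ 3.11 dB; 48.8% of incident power reflected

Γ = (1590 − 282)/(1590 + 282) = 0.699
RL = −20·log₁₀(0.699) = 3.11 dB
P_refl/P_inc = |Γ|² = 0.488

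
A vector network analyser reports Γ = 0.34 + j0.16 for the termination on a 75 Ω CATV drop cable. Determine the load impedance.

Z_L = Z_0·(1 + Γ)/(1 − Γ) = 75·(1.34 + j0.16)/(0.66 − j0.16)

Z_L ≈ 140 + j52 Ω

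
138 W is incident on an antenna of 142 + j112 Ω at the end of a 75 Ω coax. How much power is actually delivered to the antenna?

|Γ| = |(67 + j112)/(217 + j112)| = 0.534
|Γ|² = 0.286
P_refl = |Γ|²·P_inc = 39.4 W, P_del = (1 − |Γ|²)·P_inc = 98.6 W

P_delivered ≈ 98.6 W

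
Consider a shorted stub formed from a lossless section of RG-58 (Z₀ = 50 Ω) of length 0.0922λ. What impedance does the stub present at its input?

βl = 2π × 0.0922 = 33.2°
tan(βl) = 0.654
For a shorted stub, Z_in = jZ_0·tan(βl)

Z_in ≈ +j32.7 Ω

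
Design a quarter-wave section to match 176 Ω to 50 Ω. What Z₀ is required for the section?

Z_qwt = √(Z_0·R_L) = √(50 × 176) = √8800

Z_qwt ≈ 93.8 Ω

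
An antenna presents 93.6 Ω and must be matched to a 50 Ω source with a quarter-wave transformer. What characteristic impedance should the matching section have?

Z_qwt = √(Z_0·R_L) = √(50 × 93.6) = √4680

Z_qwt ≈ 68.4 Ω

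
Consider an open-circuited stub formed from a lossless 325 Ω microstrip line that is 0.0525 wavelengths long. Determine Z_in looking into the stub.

βl = 2π × 0.0525 = 18.9°
tan(βl) = 0.342
For an open-circuited stub, Z_in = −jZ_0·cot(βl) = −jZ_0/tan(βl)

Z_in ≈ −j949 Ω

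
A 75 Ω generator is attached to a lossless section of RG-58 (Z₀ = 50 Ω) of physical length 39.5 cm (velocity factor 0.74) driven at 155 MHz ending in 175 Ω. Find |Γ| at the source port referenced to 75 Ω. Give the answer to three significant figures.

λ = v/f = 0.74·c / 155 MHz = 1.43 m
βl = 2π·l/λ = 2π × 0.276 = 99.3°
tan(βl) = -6.12
Z_in = Z_0·(Z_L + jZ_0·tanβl)/(Z_0 + jZ_L·tanβl) = 14.6 + j7.49 Ω
Γ_s = (Z_in − Z_s)/(Z_in + Z_s) = (-60.4 + j7.49)/(89.6 + j7.49), |Γ_s| = 0.676

|Γ| ≈ 0.676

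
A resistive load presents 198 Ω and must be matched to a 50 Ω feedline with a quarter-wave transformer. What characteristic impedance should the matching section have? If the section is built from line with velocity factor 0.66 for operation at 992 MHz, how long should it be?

Z_qwt ≈ 99.5 Ω; length ≈ 4.99 cm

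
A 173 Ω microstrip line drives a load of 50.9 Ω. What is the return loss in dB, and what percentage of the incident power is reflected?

RL ≈ 5.27 dB; 29.7% of incident power reflected

Γ = (50.9 − 173)/(50.9 + 173) = -0.545
RL = −20·log₁₀(0.545) = 5.27 dB
P_refl/P_inc = |Γ|² = 0.297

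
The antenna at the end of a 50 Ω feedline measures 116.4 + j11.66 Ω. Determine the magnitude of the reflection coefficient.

Γ = (Z_L − Z_0)/(Z_L + Z_0) = (66.4 + j11.66)/(166.4 + j11.66)
|Γ| = 67.4/167

|Γ| ≈ 0.404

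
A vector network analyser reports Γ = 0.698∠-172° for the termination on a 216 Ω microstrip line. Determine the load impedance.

Z_L ≈ 38.6 − j14.6 Ω

Z_L = Z_0·(1 + Γ)/(1 − Γ) = 216·(0.309 − j0.0971)/(1.69 + j0.0971)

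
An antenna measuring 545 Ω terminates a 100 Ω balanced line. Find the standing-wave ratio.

For a purely resistive load, VSWR = R_L/Z_0 or Z_0/R_L (whichever > 1) = 545/100

VSWR ≈ 5.45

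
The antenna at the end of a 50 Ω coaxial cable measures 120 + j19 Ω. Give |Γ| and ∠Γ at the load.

Γ = (Z_L − Z_0)/(Z_L + Z_0) = (70 + j19)/(170 + j19)
|Γ| = 72.5/171 = 0.424

Γ ≈ 0.424 ∠ 8.81°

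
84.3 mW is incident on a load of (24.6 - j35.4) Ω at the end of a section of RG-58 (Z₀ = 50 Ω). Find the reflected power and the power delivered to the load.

|Γ| = |(-25.4 − j35.4)/(74.6 − j35.4)| = 0.528
|Γ|² = 0.278
P_refl = |Γ|²·P_inc = 23.5 mW, P_del = (1 − |Γ|²)·P_inc = 60.8 mW

P_reflected ≈ 23.5 mW; P_delivered ≈ 60.8 mW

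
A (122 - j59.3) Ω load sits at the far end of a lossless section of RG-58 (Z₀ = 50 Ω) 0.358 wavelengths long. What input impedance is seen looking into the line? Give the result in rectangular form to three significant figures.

βl = 2π × 0.358 = 129°
tan(βl) = tan(129°) = -1.24
Z_in = Z_0·(Z_L + jZ_0·tanβl)/(Z_0 + jZ_L·tanβl)
     = 50·(122 − j121)/(-23.5 − j151)

Z_in ≈ 33 + j45.5 Ω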